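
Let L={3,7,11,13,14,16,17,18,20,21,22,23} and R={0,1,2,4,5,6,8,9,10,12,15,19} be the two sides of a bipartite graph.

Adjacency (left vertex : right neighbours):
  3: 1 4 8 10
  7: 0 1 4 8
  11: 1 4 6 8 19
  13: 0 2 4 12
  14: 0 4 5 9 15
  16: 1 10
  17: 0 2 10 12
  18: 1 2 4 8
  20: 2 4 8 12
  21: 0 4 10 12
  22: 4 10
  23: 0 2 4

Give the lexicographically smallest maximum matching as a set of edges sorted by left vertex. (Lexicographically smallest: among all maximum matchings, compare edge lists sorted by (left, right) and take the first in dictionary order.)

Lex-smallest maximum matching: {(3,1), (7,0), (11,6), (13,2), (14,5), (16,10), (17,12), (18,4), (20,8)}

|M| = 9 (so the lex-smallest maximum matching has 9 edges)
process left vertices in ascending order; for each, take the smallest-labelled available neighbour that still permits 9 edges overall, or leave it unmatched if none does
lex-smallest matching: {3-1, 7-0, 11-6, 13-2, 14-5, 16-10, 17-12, 18-4, 20-8}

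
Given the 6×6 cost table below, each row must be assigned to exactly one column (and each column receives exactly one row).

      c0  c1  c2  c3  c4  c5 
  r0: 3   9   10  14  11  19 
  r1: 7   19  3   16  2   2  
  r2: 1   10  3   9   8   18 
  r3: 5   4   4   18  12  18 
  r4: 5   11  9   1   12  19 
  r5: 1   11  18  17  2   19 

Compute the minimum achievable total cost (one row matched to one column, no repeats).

Minimum assignment cost: 15

optimal assignment: row0→col0 (cost 3), row1→col5 (cost 2), row2→col2 (cost 3), row3→col1 (cost 4), row4→col3 (cost 1), row5→col4 (cost 2)
total = 3 + 2 + 3 + 4 + 1 + 2 = 15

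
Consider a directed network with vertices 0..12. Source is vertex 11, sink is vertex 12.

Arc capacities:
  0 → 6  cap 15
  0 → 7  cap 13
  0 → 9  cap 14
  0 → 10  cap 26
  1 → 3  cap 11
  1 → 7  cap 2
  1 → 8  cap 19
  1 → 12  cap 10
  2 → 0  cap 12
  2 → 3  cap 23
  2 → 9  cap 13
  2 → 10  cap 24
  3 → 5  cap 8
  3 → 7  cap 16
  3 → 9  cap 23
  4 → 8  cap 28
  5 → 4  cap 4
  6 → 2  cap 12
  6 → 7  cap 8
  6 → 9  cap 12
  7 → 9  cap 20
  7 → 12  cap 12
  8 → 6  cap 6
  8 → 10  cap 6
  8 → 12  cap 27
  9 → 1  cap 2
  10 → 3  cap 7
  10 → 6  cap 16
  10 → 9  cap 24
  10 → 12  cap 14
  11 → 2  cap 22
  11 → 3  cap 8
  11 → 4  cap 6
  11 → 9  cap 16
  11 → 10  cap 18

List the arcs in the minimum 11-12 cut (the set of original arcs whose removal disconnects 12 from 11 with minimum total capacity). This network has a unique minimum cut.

Min-cut arcs: {(5,4), (7,12), (9,1), (10,12), (11,4)} (total capacity 38)

augment #1: 11→10→12 push 14
augment #2: 11→3→7→12 push 8
augment #3: 11→4→8→12 push 6
augment #4: 11→9→1→12 push 2
augment #5: 11→2→0→7→12 push 4
augment #6: 11→2→3→5→4→8→12 push 4
max flow = 38; residual-reachable set from 11 gives S-side
cut edges (S→T): {(5,4), (7,12), (9,1), (10,12), (11,4)} total cap 38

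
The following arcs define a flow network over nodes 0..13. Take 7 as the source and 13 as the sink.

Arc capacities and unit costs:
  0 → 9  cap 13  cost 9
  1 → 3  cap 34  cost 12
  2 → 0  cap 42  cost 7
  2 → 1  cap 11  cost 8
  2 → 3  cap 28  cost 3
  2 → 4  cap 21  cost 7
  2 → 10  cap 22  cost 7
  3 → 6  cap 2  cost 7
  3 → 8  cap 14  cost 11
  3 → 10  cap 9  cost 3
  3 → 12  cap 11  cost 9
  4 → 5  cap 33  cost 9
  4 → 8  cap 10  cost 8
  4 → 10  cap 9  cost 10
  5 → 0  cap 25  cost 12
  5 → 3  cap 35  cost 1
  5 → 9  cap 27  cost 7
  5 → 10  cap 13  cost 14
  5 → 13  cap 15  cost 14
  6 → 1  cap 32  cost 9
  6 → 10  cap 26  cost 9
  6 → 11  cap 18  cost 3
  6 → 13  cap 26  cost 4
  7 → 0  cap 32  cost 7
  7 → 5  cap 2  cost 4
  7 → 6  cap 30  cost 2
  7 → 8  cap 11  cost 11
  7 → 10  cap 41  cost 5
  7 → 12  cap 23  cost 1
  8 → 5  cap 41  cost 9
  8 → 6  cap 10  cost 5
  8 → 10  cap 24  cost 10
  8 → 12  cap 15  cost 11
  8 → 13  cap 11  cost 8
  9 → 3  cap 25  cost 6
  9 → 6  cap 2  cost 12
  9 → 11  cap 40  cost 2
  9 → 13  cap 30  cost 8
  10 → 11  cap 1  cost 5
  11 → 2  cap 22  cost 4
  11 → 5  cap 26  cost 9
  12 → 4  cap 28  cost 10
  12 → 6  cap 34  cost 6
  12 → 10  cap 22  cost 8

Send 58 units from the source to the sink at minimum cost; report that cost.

Minimum cost for 58 units: 891

shortest-cost path #1: 7→6→13 push 26 @ unit cost 6 (adds 156)
shortest-cost path #2: 7→5→13 push 2 @ unit cost 18 (adds 36)
shortest-cost path #3: 7→8→13 push 11 @ unit cost 19 (adds 209)
shortest-cost path #4: 7→0→9→13 push 13 @ unit cost 24 (adds 312)
shortest-cost path #5: 7→6→11→5→13 push 4 @ unit cost 28 (adds 112)
shortest-cost path #6: 7→10→11→5→13 push 1 @ unit cost 33 (adds 33)
shortest-cost path #7: 7→12→6→11→5→13 push 1 @ unit cost 33 (adds 33)
total cost = 891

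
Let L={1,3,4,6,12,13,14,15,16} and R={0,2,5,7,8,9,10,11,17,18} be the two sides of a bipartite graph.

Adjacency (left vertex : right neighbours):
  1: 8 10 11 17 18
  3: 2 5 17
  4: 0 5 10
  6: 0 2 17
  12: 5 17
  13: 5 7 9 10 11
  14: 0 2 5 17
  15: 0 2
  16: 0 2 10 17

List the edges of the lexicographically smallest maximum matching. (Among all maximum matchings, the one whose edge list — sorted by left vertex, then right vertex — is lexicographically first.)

|M| = 7 (so the lex-smallest maximum matching has 7 edges)
process left vertices in ascending order; for each, take the smallest-labelled available neighbour that still permits 7 edges overall, or leave it unmatched if none does
lex-smallest matching: {1-8, 3-2, 4-0, 6-17, 12-5, 13-7, 16-10}

Lex-smallest maximum matching: {(1,8), (3,2), (4,0), (6,17), (12,5), (13,7), (16,10)}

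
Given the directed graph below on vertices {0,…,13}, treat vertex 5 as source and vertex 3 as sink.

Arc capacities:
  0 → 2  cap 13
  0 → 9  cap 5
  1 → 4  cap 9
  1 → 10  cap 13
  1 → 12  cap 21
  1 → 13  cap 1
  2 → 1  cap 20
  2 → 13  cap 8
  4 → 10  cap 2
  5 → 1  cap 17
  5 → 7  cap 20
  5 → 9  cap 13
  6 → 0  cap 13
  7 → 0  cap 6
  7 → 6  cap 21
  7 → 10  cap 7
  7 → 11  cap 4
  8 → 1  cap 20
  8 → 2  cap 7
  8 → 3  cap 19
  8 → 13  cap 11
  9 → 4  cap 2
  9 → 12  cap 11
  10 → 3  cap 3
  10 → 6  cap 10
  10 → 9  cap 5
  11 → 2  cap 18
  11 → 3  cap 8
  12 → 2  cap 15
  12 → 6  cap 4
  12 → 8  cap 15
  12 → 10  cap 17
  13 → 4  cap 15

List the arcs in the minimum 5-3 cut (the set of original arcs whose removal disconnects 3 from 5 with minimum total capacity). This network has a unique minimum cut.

Min-cut arcs: {(7,11), (10,3), (12,8)} (total capacity 22)

augment #1: 5→1→10→3 push 3
augment #2: 5→7→11→3 push 4
augment #3: 5→1→12→8→3 push 14
augment #4: 5→9→12→8→3 push 1
max flow = 22; residual-reachable set from 5 gives S-side
cut edges (S→T): {(7,11), (10,3), (12,8)} total cap 22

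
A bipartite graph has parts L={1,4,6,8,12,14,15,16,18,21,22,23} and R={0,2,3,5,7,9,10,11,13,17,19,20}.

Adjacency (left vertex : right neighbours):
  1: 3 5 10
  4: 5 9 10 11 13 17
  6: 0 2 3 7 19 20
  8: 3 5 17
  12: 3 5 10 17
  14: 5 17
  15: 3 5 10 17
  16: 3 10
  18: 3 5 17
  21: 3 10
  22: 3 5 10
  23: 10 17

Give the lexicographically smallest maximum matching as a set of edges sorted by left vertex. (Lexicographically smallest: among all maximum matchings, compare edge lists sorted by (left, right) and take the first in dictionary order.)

Lex-smallest maximum matching: {(1,3), (4,9), (6,0), (8,5), (12,10), (14,17)}

|M| = 6 (so the lex-smallest maximum matching has 6 edges)
process left vertices in ascending order; for each, take the smallest-labelled available neighbour that still permits 6 edges overall, or leave it unmatched if none does
lex-smallest matching: {1-3, 4-9, 6-0, 8-5, 12-10, 14-17}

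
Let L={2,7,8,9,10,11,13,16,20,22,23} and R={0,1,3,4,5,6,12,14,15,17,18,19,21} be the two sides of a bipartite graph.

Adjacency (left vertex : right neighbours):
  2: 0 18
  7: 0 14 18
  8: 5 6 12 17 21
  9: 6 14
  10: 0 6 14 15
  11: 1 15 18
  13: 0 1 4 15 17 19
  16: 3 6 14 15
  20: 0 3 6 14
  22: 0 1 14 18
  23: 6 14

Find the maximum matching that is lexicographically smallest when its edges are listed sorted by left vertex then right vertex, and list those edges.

Lex-smallest maximum matching: {(2,0), (7,14), (8,5), (9,6), (10,15), (11,1), (13,4), (16,3), (22,18)}

|M| = 9 (so the lex-smallest maximum matching has 9 edges)
process left vertices in ascending order; for each, take the smallest-labelled available neighbour that still permits 9 edges overall, or leave it unmatched if none does
lex-smallest matching: {2-0, 7-14, 8-5, 9-6, 10-15, 11-1, 13-4, 16-3, 22-18}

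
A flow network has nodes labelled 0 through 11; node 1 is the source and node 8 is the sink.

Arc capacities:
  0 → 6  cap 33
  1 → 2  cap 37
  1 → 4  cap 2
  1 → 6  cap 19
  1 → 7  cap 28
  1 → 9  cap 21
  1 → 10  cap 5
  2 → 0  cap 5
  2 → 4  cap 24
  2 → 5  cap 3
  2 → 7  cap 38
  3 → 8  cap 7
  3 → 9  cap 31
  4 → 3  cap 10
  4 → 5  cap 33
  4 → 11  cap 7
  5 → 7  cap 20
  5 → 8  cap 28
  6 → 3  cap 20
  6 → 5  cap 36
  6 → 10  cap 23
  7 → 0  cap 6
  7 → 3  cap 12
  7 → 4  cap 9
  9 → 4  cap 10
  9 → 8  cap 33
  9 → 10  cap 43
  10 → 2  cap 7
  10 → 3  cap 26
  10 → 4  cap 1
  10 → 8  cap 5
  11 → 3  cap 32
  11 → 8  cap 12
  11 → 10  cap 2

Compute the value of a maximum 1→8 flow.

Maximum flow value: 80

augment #1: 1→9→8 bottleneck 21, total now 21
augment #2: 1→10→8 bottleneck 5, total now 26
augment #3: 1→2→5→8 bottleneck 3, total now 29
augment #4: 1→4→3→8 bottleneck 2, total now 31
augment #5: 1→6→3→8 bottleneck 5, total now 36
augment #6: 1→6→5→8 bottleneck 14, total now 50
augment #7: 1→2→4→5→8 bottleneck 11, total now 61
augment #8: 1→2→4→11→8 bottleneck 7, total now 68
augment #9: 1→7→3→9→8 bottleneck 12, total now 80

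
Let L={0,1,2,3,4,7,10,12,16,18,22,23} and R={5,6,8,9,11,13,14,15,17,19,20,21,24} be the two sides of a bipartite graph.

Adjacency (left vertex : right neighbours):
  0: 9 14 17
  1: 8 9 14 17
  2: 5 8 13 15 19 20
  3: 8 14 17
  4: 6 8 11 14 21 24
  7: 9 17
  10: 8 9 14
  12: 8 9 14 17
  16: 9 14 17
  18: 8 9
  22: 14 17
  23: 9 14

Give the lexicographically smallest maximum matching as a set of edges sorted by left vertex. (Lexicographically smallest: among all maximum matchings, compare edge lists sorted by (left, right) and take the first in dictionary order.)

|M| = 6 (so the lex-smallest maximum matching has 6 edges)
process left vertices in ascending order; for each, take the smallest-labelled available neighbour that still permits 6 edges overall, or leave it unmatched if none does
lex-smallest matching: {0-9, 1-8, 2-5, 3-14, 4-6, 7-17}

Lex-smallest maximum matching: {(0,9), (1,8), (2,5), (3,14), (4,6), (7,17)}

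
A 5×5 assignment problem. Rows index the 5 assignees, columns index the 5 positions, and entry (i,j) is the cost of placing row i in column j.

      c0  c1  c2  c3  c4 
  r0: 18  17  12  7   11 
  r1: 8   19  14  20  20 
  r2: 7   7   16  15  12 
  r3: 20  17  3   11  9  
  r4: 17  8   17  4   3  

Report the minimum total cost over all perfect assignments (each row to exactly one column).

Minimum assignment cost: 28

optimal assignment: row0→col3 (cost 7), row1→col0 (cost 8), row2→col1 (cost 7), row3→col2 (cost 3), row4→col4 (cost 3)
total = 7 + 8 + 7 + 3 + 3 = 28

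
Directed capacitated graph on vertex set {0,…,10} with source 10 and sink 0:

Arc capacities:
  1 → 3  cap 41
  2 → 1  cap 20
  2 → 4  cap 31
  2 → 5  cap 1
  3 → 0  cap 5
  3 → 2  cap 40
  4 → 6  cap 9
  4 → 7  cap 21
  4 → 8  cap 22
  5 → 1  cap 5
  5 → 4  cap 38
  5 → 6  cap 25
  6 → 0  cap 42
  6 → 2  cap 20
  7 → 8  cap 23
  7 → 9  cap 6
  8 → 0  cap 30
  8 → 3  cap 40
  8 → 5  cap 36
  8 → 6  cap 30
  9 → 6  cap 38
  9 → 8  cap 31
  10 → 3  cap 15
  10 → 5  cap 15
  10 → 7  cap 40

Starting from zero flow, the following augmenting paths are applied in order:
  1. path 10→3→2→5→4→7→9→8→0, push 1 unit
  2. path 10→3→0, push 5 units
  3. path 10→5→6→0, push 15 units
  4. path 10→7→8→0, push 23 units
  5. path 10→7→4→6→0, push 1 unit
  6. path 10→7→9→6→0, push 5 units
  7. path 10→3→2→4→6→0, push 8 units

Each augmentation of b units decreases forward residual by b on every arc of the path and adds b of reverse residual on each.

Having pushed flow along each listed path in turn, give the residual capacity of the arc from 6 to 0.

Residual capacity of (6,0): 13

after path 1 (10→3→2→5→4→7→9→8→0, push 1): res(6,0)=42
after path 2 (10→3→0, push 5): res(6,0)=42
after path 3 (10→5→6→0, push 15): res(6,0)=27
after path 4 (10→7→8→0, push 23): res(6,0)=27
after path 5 (10→7→4→6→0, push 1): res(6,0)=26
after path 6 (10→7→9→6→0, push 5): res(6,0)=21
after path 7 (10→3→2→4→6→0, push 8): res(6,0)=13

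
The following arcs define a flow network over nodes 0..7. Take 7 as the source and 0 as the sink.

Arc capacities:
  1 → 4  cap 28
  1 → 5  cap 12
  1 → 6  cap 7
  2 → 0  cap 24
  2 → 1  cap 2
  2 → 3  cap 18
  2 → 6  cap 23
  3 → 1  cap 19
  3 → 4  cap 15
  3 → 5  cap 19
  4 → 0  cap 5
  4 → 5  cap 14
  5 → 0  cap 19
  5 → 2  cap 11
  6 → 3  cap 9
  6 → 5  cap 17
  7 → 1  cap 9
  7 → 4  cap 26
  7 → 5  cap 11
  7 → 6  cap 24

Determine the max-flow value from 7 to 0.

augment #1: 7→4→0 bottleneck 5, total now 5
augment #2: 7→5→0 bottleneck 11, total now 16
augment #3: 7→1→5→0 bottleneck 8, total now 24
augment #4: 7→1→5→2→0 bottleneck 1, total now 25
augment #5: 7→4→5→2→0 bottleneck 10, total now 35

Maximum flow value: 35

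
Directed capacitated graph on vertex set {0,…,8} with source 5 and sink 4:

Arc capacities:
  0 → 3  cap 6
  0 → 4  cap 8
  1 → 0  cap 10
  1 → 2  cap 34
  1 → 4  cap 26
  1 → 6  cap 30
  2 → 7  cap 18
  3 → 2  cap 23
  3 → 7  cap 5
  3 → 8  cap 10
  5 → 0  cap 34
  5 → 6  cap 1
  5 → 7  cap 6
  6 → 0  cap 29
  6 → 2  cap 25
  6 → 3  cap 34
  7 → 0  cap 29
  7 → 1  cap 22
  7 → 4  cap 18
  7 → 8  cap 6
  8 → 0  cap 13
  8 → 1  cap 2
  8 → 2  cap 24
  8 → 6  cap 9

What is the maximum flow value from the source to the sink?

Maximum flow value: 21

augment #1: 5→0→4 bottleneck 8, total now 8
augment #2: 5→7→4 bottleneck 6, total now 14
augment #3: 5→0→3→7→4 bottleneck 5, total now 19
augment #4: 5→6→2→7→4 bottleneck 1, total now 20
augment #5: 5→0→3→2→7→4 bottleneck 1, total now 21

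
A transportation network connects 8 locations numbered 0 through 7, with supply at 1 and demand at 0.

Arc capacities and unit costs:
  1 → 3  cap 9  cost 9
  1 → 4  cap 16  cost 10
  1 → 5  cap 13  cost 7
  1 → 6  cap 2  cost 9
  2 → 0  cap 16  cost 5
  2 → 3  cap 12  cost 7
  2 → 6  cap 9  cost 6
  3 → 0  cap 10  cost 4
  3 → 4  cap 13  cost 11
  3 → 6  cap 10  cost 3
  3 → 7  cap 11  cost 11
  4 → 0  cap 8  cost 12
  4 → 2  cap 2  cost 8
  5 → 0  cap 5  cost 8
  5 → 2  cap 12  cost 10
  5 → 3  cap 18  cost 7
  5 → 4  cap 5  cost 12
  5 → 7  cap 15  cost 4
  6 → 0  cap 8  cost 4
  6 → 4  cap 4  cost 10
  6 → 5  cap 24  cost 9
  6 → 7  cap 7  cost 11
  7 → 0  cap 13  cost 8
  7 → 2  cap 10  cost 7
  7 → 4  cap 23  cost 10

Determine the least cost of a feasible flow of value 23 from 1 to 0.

shortest-cost path #1: 1→3→0 push 9 @ unit cost 13 (adds 117)
shortest-cost path #2: 1→6→0 push 2 @ unit cost 13 (adds 26)
shortest-cost path #3: 1→5→0 push 5 @ unit cost 15 (adds 75)
shortest-cost path #4: 1→5→3→0 push 1 @ unit cost 18 (adds 18)
shortest-cost path #5: 1→5→7→0 push 6 @ unit cost 19 (adds 114)
total cost = 350

Minimum cost for 23 units: 350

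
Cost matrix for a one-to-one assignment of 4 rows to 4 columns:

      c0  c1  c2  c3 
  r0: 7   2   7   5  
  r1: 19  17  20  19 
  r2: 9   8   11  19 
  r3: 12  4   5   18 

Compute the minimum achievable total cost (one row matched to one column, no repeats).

Minimum assignment cost: 35

optimal assignment: row0→col1 (cost 2), row1→col3 (cost 19), row2→col0 (cost 9), row3→col2 (cost 5)
total = 2 + 19 + 9 + 5 = 35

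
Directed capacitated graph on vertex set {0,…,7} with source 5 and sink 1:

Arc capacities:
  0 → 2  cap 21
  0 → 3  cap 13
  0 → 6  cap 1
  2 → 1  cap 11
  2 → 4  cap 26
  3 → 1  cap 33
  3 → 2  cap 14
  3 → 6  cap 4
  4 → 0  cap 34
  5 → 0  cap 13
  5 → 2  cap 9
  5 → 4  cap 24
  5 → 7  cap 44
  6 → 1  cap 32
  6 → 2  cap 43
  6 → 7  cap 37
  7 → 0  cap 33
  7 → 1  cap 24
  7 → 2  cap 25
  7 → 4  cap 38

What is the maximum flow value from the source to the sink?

augment #1: 5→2→1 bottleneck 9, total now 9
augment #2: 5→7→1 bottleneck 24, total now 33
augment #3: 5→0→2→1 bottleneck 2, total now 35
augment #4: 5→0→3→1 bottleneck 11, total now 46
augment #5: 5→4→0→3→1 bottleneck 2, total now 48
augment #6: 5→4→0→6→1 bottleneck 1, total now 49

Maximum flow value: 49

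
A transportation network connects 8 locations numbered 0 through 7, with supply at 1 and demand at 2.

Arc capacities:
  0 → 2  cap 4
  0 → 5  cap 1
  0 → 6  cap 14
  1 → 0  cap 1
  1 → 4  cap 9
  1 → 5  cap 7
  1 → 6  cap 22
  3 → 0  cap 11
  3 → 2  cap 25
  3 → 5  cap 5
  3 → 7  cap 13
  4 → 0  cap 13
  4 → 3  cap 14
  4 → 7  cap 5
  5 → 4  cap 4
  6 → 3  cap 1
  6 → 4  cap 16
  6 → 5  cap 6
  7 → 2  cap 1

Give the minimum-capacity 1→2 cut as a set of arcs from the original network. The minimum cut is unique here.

augment #1: 1→0→2 push 1
augment #2: 1→4→0→2 push 3
augment #3: 1→4→3→2 push 6
augment #4: 1→6→3→2 push 1
augment #5: 1→5→4→3→2 push 4
augment #6: 1→6→4→3→2 push 4
augment #7: 1→6→4→7→2 push 1
max flow = 20; residual-reachable set from 1 gives S-side
cut edges (S→T): {(0,2), (4,3), (6,3), (7,2)} total cap 20

Min-cut arcs: {(0,2), (4,3), (6,3), (7,2)} (total capacity 20)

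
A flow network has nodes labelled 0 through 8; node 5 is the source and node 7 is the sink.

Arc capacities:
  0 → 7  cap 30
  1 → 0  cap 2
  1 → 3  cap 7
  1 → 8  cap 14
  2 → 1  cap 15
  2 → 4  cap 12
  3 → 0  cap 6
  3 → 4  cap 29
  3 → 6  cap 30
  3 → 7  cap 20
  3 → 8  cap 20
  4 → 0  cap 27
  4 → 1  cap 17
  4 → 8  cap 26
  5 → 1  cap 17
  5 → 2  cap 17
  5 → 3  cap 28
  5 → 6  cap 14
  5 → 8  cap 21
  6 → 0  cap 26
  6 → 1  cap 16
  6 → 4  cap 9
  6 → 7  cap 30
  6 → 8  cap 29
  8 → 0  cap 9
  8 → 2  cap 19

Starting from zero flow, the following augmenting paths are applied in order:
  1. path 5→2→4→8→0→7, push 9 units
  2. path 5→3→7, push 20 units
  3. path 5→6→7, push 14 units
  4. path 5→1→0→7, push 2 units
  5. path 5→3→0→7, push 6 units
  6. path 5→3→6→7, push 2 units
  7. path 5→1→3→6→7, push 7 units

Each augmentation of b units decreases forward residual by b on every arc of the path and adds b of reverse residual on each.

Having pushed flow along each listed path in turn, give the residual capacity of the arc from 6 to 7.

after path 1 (5→2→4→8→0→7, push 9): res(6,7)=30
after path 2 (5→3→7, push 20): res(6,7)=30
after path 3 (5→6→7, push 14): res(6,7)=16
after path 4 (5→1→0→7, push 2): res(6,7)=16
after path 5 (5→3→0→7, push 6): res(6,7)=16
after path 6 (5→3→6→7, push 2): res(6,7)=14
after path 7 (5→1→3→6→7, push 7): res(6,7)=7

Residual capacity of (6,7): 7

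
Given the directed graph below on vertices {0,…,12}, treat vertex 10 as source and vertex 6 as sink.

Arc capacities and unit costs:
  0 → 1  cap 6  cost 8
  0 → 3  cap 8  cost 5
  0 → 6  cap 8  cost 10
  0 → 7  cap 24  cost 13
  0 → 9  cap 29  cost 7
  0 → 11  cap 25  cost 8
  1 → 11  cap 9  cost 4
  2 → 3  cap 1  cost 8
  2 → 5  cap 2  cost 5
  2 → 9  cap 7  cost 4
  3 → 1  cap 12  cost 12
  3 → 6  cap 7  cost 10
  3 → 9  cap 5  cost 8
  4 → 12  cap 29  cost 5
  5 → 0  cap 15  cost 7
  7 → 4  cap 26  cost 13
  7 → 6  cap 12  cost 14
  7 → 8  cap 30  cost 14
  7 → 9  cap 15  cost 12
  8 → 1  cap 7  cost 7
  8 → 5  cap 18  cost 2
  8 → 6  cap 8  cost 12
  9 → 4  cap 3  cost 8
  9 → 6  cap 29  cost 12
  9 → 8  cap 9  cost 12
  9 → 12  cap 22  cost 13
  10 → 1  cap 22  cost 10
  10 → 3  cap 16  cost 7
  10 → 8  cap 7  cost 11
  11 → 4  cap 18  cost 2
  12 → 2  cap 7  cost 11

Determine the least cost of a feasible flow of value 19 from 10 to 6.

Minimum cost for 19 units: 415

shortest-cost path #1: 10→3→6 push 7 @ unit cost 17 (adds 119)
shortest-cost path #2: 10→8→6 push 7 @ unit cost 23 (adds 161)
shortest-cost path #3: 10→3→9→6 push 5 @ unit cost 27 (adds 135)
total cost = 415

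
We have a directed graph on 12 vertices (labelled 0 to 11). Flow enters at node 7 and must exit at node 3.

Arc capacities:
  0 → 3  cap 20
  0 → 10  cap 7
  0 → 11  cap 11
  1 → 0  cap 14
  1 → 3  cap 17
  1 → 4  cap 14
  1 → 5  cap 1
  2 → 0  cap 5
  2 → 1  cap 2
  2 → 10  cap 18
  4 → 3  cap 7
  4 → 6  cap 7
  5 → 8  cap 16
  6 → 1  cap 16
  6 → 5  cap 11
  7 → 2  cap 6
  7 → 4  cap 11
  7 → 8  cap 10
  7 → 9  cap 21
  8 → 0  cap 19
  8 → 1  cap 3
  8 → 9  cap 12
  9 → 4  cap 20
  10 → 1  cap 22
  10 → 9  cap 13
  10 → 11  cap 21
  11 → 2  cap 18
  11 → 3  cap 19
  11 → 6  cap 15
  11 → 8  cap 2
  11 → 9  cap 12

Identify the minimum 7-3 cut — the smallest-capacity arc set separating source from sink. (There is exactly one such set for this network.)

augment #1: 7→4→3 push 7
augment #2: 7→2→0→3 push 5
augment #3: 7→2→1→3 push 1
augment #4: 7→8→0→3 push 10
augment #5: 7→4→6→1→3 push 4
augment #6: 7→9→4→6→1→3 push 3
max flow = 30; residual-reachable set from 7 gives S-side
cut edges (S→T): {(4,3), (4,6), (7,2), (7,8)} total cap 30

Min-cut arcs: {(4,3), (4,6), (7,2), (7,8)} (total capacity 30)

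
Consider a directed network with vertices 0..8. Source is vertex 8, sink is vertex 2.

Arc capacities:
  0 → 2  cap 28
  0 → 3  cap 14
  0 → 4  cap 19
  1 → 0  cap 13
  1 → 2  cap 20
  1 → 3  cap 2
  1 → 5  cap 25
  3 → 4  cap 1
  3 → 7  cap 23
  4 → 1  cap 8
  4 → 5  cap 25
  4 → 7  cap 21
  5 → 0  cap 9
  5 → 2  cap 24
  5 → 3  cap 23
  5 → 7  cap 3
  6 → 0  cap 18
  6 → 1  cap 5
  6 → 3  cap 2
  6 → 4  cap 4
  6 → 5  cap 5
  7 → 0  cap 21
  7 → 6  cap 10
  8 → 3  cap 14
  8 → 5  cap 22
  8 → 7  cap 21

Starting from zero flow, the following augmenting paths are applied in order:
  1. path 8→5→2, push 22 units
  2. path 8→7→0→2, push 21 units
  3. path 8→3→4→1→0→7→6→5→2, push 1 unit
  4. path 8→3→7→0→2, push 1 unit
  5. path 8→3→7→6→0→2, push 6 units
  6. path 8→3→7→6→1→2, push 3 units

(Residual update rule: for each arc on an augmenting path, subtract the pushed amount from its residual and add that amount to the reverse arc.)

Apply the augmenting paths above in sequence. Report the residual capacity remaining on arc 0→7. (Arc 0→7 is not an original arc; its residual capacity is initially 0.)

Residual capacity of (0,7): 21

after path 1 (8→5→2, push 22): res(0,7)=0
after path 2 (8→7→0→2, push 21): res(0,7)=21
after path 3 (8→3→4→1→0→7→6→5→2, push 1): res(0,7)=20
after path 4 (8→3→7→0→2, push 1): res(0,7)=21
after path 5 (8→3→7→6→0→2, push 6): res(0,7)=21
after path 6 (8→3→7→6→1→2, push 3): res(0,7)=21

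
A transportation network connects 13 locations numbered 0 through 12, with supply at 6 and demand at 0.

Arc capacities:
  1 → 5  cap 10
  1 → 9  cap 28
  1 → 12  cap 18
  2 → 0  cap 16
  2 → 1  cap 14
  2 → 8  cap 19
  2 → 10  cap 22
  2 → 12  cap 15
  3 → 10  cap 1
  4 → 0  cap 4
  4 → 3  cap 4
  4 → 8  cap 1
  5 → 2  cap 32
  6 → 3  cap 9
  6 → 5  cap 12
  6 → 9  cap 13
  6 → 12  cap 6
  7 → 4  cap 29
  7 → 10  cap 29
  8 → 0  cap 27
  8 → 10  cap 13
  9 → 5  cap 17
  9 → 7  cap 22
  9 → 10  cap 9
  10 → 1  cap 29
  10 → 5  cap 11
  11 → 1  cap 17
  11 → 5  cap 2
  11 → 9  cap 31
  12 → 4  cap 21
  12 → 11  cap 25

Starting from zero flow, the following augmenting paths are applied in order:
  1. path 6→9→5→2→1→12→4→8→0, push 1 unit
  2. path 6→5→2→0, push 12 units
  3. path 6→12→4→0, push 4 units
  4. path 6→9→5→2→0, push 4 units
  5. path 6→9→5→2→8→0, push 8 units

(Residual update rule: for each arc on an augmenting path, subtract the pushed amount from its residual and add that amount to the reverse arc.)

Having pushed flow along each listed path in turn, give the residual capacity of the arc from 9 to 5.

after path 1 (6→9→5→2→1→12→4→8→0, push 1): res(9,5)=16
after path 2 (6→5→2→0, push 12): res(9,5)=16
after path 3 (6→12→4→0, push 4): res(9,5)=16
after path 4 (6→9→5→2→0, push 4): res(9,5)=12
after path 5 (6→9→5→2→8→0, push 8): res(9,5)=4

Residual capacity of (9,5): 4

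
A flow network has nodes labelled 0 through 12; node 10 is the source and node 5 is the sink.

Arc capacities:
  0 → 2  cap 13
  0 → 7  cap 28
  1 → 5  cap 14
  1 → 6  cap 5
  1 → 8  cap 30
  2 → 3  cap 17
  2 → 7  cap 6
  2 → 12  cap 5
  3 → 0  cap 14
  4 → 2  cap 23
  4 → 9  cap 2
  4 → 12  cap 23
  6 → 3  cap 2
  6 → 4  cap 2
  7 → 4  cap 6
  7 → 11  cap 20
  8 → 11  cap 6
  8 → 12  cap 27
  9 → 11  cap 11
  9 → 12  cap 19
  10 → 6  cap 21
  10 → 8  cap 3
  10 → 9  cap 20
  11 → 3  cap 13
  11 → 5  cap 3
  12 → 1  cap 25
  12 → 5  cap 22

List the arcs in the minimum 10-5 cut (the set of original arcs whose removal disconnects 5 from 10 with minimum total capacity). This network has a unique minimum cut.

augment #1: 10→8→11→5 push 3
augment #2: 10→9→12→5 push 19
augment #3: 10→6→4→12→5 push 2
augment #4: 10→9→11→8→12→5 push 1
augment #5: 10→6→3→0→2→12→1→5 push 2
max flow = 27; residual-reachable set from 10 gives S-side
cut edges (S→T): {(6,3), (6,4), (10,8), (10,9)} total cap 27

Min-cut arcs: {(6,3), (6,4), (10,8), (10,9)} (total capacity 27)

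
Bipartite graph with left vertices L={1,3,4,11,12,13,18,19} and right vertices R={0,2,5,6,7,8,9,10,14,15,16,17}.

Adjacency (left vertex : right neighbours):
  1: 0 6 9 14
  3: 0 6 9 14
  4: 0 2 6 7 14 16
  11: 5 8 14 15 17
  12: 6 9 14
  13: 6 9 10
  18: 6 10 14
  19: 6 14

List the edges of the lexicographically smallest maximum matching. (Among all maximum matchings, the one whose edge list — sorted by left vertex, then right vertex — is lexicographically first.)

Lex-smallest maximum matching: {(1,0), (3,6), (4,2), (11,5), (12,9), (13,10), (18,14)}

|M| = 7 (so the lex-smallest maximum matching has 7 edges)
process left vertices in ascending order; for each, take the smallest-labelled available neighbour that still permits 7 edges overall, or leave it unmatched if none does
lex-smallest matching: {1-0, 3-6, 4-2, 11-5, 12-9, 13-10, 18-14}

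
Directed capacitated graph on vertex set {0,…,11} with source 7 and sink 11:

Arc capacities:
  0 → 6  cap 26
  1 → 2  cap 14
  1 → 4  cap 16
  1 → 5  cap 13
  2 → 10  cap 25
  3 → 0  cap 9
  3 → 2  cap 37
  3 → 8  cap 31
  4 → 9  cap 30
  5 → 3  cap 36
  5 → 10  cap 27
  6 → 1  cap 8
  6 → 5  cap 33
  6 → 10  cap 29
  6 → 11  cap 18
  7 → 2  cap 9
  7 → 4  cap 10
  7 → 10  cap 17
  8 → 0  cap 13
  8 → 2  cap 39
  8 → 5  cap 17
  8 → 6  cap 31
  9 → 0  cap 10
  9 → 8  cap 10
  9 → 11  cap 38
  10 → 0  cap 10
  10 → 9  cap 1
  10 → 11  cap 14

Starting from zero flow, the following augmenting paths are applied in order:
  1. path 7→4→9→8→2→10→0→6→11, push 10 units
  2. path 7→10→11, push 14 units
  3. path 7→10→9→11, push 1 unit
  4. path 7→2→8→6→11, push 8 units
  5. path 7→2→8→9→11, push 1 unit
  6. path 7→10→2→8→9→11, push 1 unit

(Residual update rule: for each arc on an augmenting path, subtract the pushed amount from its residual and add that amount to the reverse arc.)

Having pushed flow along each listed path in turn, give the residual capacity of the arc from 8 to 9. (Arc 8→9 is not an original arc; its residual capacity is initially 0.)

Residual capacity of (8,9): 8

after path 1 (7→4→9→8→2→10→0→6→11, push 10): res(8,9)=10
after path 2 (7→10→11, push 14): res(8,9)=10
after path 3 (7→10→9→11, push 1): res(8,9)=10
after path 4 (7→2→8→6→11, push 8): res(8,9)=10
after path 5 (7→2→8→9→11, push 1): res(8,9)=9
after path 6 (7→10→2→8→9→11, push 1): res(8,9)=8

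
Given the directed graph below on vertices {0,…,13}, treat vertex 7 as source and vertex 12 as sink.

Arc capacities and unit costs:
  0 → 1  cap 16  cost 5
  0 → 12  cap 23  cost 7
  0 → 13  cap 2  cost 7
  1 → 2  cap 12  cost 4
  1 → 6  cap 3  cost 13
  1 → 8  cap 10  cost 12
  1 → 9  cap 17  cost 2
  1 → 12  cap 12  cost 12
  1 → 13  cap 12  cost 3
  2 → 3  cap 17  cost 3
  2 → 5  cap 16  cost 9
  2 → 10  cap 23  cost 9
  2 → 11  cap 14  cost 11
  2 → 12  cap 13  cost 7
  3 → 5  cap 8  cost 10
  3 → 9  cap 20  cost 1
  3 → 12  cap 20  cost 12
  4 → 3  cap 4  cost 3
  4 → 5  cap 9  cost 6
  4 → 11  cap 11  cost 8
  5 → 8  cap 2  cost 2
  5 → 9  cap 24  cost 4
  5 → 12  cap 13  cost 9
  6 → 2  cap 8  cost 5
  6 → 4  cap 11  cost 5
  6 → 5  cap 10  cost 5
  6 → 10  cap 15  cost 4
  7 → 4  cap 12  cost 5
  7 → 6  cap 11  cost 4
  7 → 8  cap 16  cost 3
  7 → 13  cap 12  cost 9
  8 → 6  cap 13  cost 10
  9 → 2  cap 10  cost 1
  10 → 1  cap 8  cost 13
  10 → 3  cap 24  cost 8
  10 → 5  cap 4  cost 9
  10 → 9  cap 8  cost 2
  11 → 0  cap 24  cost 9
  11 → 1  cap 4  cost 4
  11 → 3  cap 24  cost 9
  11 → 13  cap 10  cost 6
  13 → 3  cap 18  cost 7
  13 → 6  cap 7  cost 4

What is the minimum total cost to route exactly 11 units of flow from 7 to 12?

shortest-cost path #1: 7→6→2→12 push 8 @ unit cost 16 (adds 128)
shortest-cost path #2: 7→4→3→9→2→12 push 3 @ unit cost 17 (adds 51)
total cost = 179

Minimum cost for 11 units: 179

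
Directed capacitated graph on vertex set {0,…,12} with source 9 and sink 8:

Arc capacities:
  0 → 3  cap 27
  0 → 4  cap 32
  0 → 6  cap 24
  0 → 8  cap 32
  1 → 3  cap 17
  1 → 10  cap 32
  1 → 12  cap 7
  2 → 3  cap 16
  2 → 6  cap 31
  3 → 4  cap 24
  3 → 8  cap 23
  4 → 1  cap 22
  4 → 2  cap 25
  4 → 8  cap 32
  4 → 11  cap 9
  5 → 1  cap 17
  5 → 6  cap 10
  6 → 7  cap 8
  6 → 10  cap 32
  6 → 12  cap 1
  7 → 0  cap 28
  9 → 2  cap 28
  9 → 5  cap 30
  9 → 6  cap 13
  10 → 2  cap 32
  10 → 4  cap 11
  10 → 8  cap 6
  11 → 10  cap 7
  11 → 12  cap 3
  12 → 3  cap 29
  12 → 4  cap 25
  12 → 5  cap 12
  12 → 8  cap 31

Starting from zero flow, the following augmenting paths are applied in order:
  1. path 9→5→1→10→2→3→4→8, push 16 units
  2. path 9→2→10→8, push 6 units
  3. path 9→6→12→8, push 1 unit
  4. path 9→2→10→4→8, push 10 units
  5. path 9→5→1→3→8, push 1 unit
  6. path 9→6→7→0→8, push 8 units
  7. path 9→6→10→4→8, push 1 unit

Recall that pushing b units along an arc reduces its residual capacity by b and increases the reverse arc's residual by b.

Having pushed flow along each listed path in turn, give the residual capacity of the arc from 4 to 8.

after path 1 (9→5→1→10→2→3→4→8, push 16): res(4,8)=16
after path 2 (9→2→10→8, push 6): res(4,8)=16
after path 3 (9→6→12→8, push 1): res(4,8)=16
after path 4 (9→2→10→4→8, push 10): res(4,8)=6
after path 5 (9→5→1→3→8, push 1): res(4,8)=6
after path 6 (9→6→7→0→8, push 8): res(4,8)=6
after path 7 (9→6→10→4→8, push 1): res(4,8)=5

Residual capacity of (4,8): 5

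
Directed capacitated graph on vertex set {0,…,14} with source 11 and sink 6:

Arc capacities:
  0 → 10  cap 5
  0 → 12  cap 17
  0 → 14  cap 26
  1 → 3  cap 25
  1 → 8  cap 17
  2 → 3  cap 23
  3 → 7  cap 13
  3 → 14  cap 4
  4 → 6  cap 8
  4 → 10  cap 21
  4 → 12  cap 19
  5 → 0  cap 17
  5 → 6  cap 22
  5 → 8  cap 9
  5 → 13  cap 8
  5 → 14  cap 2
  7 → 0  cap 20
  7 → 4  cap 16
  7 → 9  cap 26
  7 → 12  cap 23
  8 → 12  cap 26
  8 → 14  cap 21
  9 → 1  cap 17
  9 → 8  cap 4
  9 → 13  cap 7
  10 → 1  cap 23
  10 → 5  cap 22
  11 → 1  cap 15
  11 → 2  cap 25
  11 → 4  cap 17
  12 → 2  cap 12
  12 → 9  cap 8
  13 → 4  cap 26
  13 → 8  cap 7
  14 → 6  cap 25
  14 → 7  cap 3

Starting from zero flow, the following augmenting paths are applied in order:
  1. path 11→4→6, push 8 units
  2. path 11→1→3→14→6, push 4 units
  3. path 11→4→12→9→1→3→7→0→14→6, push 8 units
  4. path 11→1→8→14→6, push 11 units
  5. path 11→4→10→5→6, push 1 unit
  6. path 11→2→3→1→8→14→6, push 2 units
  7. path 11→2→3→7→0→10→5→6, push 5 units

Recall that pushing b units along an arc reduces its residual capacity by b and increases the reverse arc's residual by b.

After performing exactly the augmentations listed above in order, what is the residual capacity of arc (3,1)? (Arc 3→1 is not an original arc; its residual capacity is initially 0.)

after path 1 (11→4→6, push 8): res(3,1)=0
after path 2 (11→1→3→14→6, push 4): res(3,1)=4
after path 3 (11→4→12→9→1→3→7→0→14→6, push 8): res(3,1)=12
after path 4 (11→1→8→14→6, push 11): res(3,1)=12
after path 5 (11→4→10→5→6, push 1): res(3,1)=12
after path 6 (11→2→3→1→8→14→6, push 2): res(3,1)=10
after path 7 (11→2→3→7→0→10→5→6, push 5): res(3,1)=10

Residual capacity of (3,1): 10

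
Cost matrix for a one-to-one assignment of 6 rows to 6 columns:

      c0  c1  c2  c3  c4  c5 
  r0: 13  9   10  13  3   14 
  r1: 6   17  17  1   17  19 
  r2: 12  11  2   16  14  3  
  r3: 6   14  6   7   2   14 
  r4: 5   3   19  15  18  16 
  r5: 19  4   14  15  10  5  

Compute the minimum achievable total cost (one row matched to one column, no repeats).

Minimum assignment cost: 20

optimal assignment: row0→col4 (cost 3), row1→col3 (cost 1), row2→col2 (cost 2), row3→col0 (cost 6), row4→col1 (cost 3), row5→col5 (cost 5)
total = 3 + 1 + 2 + 6 + 3 + 5 = 20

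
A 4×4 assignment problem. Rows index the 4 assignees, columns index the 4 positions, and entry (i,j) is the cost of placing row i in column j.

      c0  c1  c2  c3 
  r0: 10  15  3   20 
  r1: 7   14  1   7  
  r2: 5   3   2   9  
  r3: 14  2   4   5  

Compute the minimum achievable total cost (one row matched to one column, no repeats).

Minimum assignment cost: 17

optimal assignment: row0→col2 (cost 3), row1→col3 (cost 7), row2→col0 (cost 5), row3→col1 (cost 2)
total = 3 + 7 + 5 + 2 = 17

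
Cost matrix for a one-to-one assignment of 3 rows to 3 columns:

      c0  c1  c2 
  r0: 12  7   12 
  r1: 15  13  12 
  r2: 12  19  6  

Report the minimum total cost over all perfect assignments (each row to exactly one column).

optimal assignment: row0→col1 (cost 7), row1→col0 (cost 15), row2→col2 (cost 6)
total = 7 + 15 + 6 = 28

Minimum assignment cost: 28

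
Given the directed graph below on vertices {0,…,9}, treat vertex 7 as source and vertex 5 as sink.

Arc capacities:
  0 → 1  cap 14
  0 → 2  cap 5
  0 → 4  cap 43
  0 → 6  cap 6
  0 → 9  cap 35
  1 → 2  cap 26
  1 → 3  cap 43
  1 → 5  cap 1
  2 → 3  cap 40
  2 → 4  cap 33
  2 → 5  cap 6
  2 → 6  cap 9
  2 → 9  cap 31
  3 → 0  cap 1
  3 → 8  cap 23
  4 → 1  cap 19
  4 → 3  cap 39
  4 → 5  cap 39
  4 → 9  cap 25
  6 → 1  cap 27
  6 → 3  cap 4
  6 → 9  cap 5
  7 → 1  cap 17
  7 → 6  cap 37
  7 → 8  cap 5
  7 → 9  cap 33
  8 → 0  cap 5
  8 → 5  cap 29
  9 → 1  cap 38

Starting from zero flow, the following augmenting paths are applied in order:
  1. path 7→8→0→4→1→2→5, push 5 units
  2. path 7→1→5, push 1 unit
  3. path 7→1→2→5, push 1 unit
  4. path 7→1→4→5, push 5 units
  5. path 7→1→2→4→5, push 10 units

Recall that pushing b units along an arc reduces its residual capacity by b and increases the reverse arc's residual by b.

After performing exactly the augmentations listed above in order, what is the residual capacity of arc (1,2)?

after path 1 (7→8→0→4→1→2→5, push 5): res(1,2)=21
after path 2 (7→1→5, push 1): res(1,2)=21
after path 3 (7→1→2→5, push 1): res(1,2)=20
after path 4 (7→1→4→5, push 5): res(1,2)=20
after path 5 (7→1→2→4→5, push 10): res(1,2)=10

Residual capacity of (1,2): 10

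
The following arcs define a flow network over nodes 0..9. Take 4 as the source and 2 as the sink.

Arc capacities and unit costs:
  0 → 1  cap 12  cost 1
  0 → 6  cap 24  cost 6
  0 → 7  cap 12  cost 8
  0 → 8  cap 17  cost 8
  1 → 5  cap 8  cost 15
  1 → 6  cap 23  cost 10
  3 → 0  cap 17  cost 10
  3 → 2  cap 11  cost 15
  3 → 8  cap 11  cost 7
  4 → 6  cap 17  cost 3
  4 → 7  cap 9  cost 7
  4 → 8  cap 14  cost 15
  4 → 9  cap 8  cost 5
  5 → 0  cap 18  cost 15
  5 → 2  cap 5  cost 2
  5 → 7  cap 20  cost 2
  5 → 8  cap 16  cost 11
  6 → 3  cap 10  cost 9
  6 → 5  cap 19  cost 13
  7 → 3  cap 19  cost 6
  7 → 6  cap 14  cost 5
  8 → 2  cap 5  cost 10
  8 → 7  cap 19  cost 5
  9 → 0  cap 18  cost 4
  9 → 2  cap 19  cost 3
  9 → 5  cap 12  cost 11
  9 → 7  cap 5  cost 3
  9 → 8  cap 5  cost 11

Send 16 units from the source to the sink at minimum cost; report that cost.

Minimum cost for 16 units: 229

shortest-cost path #1: 4→9→2 push 8 @ unit cost 8 (adds 64)
shortest-cost path #2: 4→6→5→2 push 5 @ unit cost 18 (adds 90)
shortest-cost path #3: 4→8→2 push 3 @ unit cost 25 (adds 75)
total cost = 229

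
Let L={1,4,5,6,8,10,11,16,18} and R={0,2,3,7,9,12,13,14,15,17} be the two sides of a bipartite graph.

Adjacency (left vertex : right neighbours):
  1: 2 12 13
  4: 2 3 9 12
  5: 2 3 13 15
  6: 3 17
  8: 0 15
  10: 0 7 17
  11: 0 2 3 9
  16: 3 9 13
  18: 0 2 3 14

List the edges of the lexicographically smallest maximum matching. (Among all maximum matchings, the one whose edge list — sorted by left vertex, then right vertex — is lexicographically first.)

Lex-smallest maximum matching: {(1,2), (4,3), (5,13), (6,17), (8,15), (10,7), (11,0), (16,9), (18,14)}

|M| = 9 (so the lex-smallest maximum matching has 9 edges)
process left vertices in ascending order; for each, take the smallest-labelled available neighbour that still permits 9 edges overall, or leave it unmatched if none does
lex-smallest matching: {1-2, 4-3, 5-13, 6-17, 8-15, 10-7, 11-0, 16-9, 18-14}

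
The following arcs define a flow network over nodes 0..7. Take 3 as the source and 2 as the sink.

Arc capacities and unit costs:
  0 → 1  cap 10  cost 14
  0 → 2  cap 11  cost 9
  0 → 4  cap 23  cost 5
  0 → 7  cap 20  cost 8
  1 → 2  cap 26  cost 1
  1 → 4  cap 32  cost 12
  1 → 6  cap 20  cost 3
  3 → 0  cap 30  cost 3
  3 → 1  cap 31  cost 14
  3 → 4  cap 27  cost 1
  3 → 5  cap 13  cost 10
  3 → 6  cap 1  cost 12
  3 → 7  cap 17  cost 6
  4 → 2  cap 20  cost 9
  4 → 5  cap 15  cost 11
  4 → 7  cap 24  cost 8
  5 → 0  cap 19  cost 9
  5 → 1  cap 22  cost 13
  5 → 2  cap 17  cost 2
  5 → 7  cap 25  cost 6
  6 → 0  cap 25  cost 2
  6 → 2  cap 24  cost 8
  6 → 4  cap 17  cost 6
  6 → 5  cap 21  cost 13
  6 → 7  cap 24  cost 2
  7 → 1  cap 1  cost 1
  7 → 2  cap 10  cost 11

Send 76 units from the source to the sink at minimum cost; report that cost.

Minimum cost for 76 units: 961

shortest-cost path #1: 3→7→1→2 push 1 @ unit cost 8 (adds 8)
shortest-cost path #2: 3→4→2 push 20 @ unit cost 10 (adds 200)
shortest-cost path #3: 3→5→2 push 13 @ unit cost 12 (adds 156)
shortest-cost path #4: 3→0→2 push 11 @ unit cost 12 (adds 132)
shortest-cost path #5: 3→4→5→2 push 4 @ unit cost 14 (adds 56)
shortest-cost path #6: 3→1→2 push 25 @ unit cost 15 (adds 375)
shortest-cost path #7: 3→7→2 push 2 @ unit cost 17 (adds 34)
total cost = 961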